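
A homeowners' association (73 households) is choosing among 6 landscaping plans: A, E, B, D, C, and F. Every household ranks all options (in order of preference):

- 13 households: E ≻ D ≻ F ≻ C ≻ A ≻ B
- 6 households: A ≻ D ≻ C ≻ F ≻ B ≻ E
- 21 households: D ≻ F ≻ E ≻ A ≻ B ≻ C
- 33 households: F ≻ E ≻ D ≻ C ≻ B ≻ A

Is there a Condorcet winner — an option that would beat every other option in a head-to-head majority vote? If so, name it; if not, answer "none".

none

Checking pairwise contests:
E beats A 67–6.
F beats E 60–13.
A beats B 40–33.
E beats D 46–27.
E beats C 67–6.
D beats F 40–33.
Every option loses at least one head-to-head, so there is no Condorcet winner.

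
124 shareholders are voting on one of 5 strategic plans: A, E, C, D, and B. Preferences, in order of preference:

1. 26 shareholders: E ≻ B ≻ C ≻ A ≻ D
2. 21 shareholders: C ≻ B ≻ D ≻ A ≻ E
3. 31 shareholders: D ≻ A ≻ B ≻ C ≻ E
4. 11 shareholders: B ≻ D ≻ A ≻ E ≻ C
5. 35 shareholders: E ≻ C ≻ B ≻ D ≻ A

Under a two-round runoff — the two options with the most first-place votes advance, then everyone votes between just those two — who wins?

D

Round 1 first-place votes: A 0, E 61, C 21, D 31, B 11.
E and D advance.
Runoff: E is preferred to D by 61 voters; D by 63.
D wins the runoff.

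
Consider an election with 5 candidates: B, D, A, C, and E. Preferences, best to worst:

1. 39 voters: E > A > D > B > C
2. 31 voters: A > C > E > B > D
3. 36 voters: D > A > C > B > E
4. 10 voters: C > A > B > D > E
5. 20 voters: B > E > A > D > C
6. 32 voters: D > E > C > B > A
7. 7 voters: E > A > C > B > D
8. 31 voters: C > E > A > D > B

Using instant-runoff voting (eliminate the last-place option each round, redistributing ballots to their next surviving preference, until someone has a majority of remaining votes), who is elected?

D

Round 1: B 20, D 68, A 31, C 41, E 46. Eliminate B.
Round 2: D 68, A 31, C 41, E 66. Eliminate A.
Round 3: D 68, C 72, E 66. Eliminate E.
Round 4: D 127, C 79. D has a majority.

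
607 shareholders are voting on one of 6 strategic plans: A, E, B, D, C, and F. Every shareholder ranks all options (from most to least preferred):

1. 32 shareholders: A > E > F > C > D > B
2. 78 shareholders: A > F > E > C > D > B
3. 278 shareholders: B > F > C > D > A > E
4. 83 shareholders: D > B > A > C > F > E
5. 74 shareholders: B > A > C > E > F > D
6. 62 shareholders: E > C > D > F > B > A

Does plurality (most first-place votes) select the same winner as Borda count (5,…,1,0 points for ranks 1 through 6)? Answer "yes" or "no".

yes

Plurality — first-place votes: A 110, E 62, B 352, D 83, C 0, F 0. Winner: B.
Borda — scores: A 1373, E 820, B 2154, D 1267, C 1690, F 1801. Winner: B.
The two methods agree.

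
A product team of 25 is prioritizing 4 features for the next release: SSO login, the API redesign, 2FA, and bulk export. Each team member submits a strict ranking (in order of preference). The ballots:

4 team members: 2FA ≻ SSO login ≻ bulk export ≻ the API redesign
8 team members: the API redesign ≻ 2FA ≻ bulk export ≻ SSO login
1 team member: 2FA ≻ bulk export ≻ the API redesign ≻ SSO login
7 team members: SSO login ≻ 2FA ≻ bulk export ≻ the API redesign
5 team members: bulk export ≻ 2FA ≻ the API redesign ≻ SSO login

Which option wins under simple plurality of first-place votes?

First-place votes: SSO login 7, the API redesign 8, 2FA 5, bulk export 5.
the API redesign has the most first-place votes.

the API redesign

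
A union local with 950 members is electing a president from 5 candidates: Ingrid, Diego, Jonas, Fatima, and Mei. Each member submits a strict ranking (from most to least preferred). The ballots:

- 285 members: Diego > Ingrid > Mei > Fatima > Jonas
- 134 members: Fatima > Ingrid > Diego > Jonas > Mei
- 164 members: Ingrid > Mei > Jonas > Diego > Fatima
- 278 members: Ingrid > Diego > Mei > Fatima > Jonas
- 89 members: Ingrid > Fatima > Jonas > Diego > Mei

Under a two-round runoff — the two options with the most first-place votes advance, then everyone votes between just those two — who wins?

Ingrid

Round 1 first-place votes: Ingrid 531, Diego 285, Jonas 0, Fatima 134, Mei 0.
Ingrid and Diego advance.
Runoff: Ingrid is preferred to Diego by 665 voters; Diego by 285.
Ingrid wins the runoff.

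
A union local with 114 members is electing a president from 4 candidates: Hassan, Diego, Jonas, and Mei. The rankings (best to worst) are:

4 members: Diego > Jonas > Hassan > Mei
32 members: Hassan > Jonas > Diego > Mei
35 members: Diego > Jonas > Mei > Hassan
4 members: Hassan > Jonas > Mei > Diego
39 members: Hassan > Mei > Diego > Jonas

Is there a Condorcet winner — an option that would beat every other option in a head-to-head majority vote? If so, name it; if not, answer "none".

Hassan vs Diego: 75–39 for Hassan.
Hassan vs Jonas: 75–39 for Hassan.
Hassan vs Mei: 79–35 for Hassan.
Hassan beats every other option head-to-head.

Hassan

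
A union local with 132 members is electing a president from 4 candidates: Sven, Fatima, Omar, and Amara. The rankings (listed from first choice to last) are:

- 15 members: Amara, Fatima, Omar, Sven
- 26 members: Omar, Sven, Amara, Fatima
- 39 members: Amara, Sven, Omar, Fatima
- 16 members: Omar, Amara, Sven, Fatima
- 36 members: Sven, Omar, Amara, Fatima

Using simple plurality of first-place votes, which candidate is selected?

Amara

First-place votes: Sven 36, Fatima 0, Omar 42, Amara 54.
Amara has the most first-place votes.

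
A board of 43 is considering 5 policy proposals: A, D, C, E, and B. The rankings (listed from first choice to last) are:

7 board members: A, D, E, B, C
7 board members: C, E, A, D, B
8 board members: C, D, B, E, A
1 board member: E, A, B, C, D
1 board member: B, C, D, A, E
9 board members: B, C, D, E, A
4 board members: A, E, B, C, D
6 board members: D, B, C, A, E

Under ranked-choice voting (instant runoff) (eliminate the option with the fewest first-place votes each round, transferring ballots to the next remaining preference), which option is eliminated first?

E

Round 1: A 11, D 6, C 15, E 1, B 10. Eliminate E.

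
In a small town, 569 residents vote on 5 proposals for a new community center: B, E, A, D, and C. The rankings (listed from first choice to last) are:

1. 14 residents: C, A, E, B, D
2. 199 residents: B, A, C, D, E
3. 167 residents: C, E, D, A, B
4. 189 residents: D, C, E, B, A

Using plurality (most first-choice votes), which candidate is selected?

B

First-place votes: B 199, E 0, A 0, D 189, C 181.
B has the most first-place votes.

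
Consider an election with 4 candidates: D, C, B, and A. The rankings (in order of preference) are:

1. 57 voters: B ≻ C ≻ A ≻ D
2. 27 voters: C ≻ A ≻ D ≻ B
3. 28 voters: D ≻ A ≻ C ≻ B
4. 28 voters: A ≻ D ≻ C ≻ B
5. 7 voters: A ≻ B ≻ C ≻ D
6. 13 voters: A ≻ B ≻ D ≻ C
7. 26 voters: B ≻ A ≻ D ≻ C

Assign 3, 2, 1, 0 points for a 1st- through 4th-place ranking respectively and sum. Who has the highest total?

A

D: 57·0 + 27·1 + 28·3 + 28·2 + 7·0 + 13·1 + 26·1 = 206
C: 57·2 + 27·3 + 28·1 + 28·1 + 7·1 + 13·0 + 26·0 = 258
B: 57·3 + 27·0 + 28·0 + 28·0 + 7·2 + 13·2 + 26·3 = 289
A: 57·1 + 27·2 + 28·2 + 28·3 + 7·3 + 13·3 + 26·2 = 363
A has the highest Borda score (363).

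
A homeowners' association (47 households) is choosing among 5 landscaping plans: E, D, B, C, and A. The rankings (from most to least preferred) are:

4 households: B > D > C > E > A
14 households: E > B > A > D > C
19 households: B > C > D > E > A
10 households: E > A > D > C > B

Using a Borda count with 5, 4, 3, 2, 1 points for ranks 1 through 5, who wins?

E: 4·2 + 14·5 + 19·2 + 10·5 = 166
D: 4·4 + 14·2 + 19·3 + 10·3 = 131
B: 4·5 + 14·4 + 19·5 + 10·1 = 181
C: 4·3 + 14·1 + 19·4 + 10·2 = 122
A: 4·1 + 14·3 + 19·1 + 10·4 = 105
B has the highest Borda score (181).

B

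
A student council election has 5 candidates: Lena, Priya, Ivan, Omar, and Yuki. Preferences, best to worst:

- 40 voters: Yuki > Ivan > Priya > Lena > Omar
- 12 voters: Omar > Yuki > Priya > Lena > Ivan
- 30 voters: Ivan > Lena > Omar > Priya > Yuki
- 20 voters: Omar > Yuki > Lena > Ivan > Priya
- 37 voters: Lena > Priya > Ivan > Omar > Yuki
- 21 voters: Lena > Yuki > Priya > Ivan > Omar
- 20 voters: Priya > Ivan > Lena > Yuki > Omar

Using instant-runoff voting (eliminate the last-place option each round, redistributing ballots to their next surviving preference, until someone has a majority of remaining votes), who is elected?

Round 1: Lena 58, Priya 20, Ivan 30, Omar 32, Yuki 40. Eliminate Priya.
Round 2: Lena 58, Ivan 50, Omar 32, Yuki 40. Eliminate Omar.
Round 3: Lena 58, Ivan 50, Yuki 72. Eliminate Ivan.
Round 4: Lena 108, Yuki 72. Lena has a majority.

Lena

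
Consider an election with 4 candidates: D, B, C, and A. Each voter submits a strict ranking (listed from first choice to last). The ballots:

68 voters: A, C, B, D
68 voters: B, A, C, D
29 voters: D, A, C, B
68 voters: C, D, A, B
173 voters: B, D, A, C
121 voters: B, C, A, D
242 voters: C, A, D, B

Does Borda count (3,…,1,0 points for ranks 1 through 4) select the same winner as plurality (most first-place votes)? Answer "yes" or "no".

no

Borda — scores: D 811, B 1154, C 1405, A 1244. Winner: C.
Plurality — first-place votes: D 29, B 362, C 310, A 68. Winner: B.
The two methods disagree.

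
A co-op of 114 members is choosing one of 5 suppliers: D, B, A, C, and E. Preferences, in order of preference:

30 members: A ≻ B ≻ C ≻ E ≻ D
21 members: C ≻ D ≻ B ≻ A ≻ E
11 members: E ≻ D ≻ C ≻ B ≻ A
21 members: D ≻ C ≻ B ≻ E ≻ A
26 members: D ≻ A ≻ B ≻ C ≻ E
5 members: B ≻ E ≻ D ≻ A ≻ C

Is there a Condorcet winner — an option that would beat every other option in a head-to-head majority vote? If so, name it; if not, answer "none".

D vs B: 79–35 for D.
D vs A: 84–30 for D.
D vs C: 63–51 for D.
D vs E: 68–46 for D.
D beats every other option head-to-head.

D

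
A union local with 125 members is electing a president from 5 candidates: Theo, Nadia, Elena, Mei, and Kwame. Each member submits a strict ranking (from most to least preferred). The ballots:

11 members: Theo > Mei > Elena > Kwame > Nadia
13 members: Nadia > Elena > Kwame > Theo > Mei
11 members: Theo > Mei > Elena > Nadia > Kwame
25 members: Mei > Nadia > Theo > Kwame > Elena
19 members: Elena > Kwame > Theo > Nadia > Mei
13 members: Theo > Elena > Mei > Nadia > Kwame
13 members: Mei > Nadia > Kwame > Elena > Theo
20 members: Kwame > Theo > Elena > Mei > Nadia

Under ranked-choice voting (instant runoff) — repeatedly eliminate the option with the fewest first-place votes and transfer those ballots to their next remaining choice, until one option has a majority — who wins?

Theo

Round 1: Theo 35, Nadia 13, Elena 19, Mei 38, Kwame 20. Eliminate Nadia.
Round 2: Theo 35, Elena 32, Mei 38, Kwame 20. Eliminate Kwame.
Round 3: Theo 55, Elena 32, Mei 38. Eliminate Elena.
Round 4: Theo 87, Mei 38. Theo has a majority.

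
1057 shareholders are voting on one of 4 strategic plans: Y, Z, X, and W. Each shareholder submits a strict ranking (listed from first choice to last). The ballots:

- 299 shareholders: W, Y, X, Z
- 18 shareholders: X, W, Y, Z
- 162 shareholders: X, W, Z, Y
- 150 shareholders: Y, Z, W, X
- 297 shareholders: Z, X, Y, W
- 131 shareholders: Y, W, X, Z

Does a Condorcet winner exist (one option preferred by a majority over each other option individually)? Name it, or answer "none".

Y

Y vs Z: 598–459 for Y.
Y vs X: 580–477 for Y.
Y vs W: 578–479 for Y.
Y beats every other option head-to-head.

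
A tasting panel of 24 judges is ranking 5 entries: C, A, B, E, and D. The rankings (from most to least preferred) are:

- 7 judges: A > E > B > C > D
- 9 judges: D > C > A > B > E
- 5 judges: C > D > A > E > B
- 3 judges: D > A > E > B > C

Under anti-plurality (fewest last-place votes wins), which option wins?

Last-place votes: C 3, A 0, B 5, E 9, D 7.
A is ranked last by the fewest voters, so A wins.

A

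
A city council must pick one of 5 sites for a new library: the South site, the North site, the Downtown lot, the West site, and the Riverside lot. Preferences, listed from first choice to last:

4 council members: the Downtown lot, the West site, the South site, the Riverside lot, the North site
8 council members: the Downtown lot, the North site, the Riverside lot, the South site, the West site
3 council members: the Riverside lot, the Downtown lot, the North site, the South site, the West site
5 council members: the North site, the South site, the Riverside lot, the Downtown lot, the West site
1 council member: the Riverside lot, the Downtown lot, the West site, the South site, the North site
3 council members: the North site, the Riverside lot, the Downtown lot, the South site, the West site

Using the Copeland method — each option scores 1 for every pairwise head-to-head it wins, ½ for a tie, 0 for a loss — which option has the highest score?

the Downtown lot

the South site: beats the West site; loses to the North site, the Downtown lot, and the Riverside lot → score 1.
the North site: beats the South site, the West site, and the Riverside lot; loses to the Downtown lot → score 3.
the Downtown lot: beats the South site, the North site, and the West site; ties the Riverside lot → score 3.5.
the West site: loses to the South site, the North site, the Downtown lot, and the Riverside lot → score 0.
the Riverside lot: beats the South site and the West site; ties the Downtown lot; loses to the North site → score 2.5.
the Downtown lot has the best pairwise record.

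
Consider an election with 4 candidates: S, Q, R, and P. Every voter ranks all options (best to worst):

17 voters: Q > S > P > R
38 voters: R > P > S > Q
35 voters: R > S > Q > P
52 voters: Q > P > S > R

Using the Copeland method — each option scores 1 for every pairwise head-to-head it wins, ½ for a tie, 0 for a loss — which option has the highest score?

R

S: beats Q; loses to R and P → score 1.
Q: beats P; loses to S and R → score 1.
R: beats S, Q, and P → score 3.
P: beats S; loses to Q and R → score 1.
R has the best pairwise record.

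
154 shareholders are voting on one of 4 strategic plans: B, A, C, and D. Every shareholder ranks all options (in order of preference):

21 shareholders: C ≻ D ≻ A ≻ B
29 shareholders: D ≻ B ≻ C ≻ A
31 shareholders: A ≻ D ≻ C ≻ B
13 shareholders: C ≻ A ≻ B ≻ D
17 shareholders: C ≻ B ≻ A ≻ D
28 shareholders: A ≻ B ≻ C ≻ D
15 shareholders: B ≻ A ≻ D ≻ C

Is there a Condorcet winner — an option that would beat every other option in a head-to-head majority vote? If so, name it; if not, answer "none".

C

C vs B: 82–72 for C.
C vs A: 80–74 for C.
C vs D: 79–75 for C.
C beats every other option head-to-head.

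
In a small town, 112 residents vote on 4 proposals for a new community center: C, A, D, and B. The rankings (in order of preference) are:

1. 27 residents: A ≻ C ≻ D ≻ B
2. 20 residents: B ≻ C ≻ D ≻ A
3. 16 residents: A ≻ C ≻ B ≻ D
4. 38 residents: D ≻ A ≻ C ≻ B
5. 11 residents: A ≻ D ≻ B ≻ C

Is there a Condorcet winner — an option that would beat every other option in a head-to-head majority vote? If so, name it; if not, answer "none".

none

Checking pairwise contests:
A beats C 92–20.
D beats A 58–54.
C beats D 63–49.
C beats B 81–31.
Every option loses at least one head-to-head, so there is no Condorcet winner.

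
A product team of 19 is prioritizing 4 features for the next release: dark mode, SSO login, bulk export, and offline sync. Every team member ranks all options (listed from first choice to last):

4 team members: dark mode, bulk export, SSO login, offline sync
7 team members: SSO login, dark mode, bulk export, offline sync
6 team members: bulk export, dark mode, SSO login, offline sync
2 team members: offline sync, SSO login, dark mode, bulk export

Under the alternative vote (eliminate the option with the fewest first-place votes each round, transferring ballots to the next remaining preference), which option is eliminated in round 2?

dark mode

Round 1: dark mode 4, SSO login 7, bulk export 6, offline sync 2. Eliminate offline sync.
Round 2: dark mode 4, SSO login 9, bulk export 6. Eliminate dark mode.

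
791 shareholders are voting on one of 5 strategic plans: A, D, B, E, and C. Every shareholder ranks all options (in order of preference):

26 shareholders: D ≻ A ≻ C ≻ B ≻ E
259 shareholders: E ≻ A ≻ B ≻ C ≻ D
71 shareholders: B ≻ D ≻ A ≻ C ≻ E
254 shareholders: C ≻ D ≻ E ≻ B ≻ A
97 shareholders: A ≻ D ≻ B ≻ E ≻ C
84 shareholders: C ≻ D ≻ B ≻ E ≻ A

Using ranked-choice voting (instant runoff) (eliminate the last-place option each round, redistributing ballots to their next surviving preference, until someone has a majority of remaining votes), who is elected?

C

Round 1: A 97, D 26, B 71, E 259, C 338. Eliminate D.
Round 2: A 123, B 71, E 259, C 338. Eliminate B.
Round 3: A 194, E 259, C 338. Eliminate A.
Round 4: E 356, C 435. C has a majority.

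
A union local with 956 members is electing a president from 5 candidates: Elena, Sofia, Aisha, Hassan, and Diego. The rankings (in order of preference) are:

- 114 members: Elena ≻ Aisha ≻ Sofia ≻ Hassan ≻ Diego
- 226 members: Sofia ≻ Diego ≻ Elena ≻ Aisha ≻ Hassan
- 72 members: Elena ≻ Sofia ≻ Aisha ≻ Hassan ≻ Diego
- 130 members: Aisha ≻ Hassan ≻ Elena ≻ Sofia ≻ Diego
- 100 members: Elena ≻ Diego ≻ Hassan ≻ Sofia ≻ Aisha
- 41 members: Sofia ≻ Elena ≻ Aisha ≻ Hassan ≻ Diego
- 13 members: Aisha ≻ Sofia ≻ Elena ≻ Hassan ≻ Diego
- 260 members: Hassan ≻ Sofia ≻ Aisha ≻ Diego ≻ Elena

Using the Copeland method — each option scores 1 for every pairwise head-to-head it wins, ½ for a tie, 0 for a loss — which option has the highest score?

Sofia

Elena: beats Aisha and Hassan; loses to Sofia and Diego → score 2.
Sofia: beats Elena, Aisha, and Diego; loses to Hassan → score 3.
Aisha: beats Hassan and Diego; loses to Elena and Sofia → score 2.
Hassan: beats Sofia and Diego; loses to Elena and Aisha → score 2.
Diego: beats Elena; loses to Sofia, Aisha, and Hassan → score 1.
Sofia has the best pairwise record.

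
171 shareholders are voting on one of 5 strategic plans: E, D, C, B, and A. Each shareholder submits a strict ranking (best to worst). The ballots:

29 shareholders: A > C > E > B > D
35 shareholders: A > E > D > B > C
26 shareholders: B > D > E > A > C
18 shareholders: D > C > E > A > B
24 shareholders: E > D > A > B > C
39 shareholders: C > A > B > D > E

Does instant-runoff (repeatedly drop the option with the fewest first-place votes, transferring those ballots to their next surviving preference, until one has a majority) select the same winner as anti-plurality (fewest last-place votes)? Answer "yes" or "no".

Instant-runoff — R1 E 24, D 18, C 39, B 26, A 64 (D out); R2 E 24, C 57, B 26, A 64 (E out); R3 C 57, B 26, A 88 (A winner). Winner: A.
Anti-plurality — last-place votes: E 39, D 29, C 85, B 18, A 0. Winner: A.
The two methods agree.

yes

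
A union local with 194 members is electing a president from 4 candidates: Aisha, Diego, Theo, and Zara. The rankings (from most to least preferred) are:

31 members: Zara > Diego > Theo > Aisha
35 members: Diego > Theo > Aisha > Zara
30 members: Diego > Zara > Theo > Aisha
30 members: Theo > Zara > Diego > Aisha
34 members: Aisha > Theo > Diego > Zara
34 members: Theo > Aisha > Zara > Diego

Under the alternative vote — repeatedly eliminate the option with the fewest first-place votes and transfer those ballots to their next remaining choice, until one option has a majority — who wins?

Theo

Round 1: Aisha 34, Diego 65, Theo 64, Zara 31. Eliminate Zara.
Round 2: Aisha 34, Diego 96, Theo 64. Eliminate Aisha.
Round 3: Diego 96, Theo 98. Theo has a majority.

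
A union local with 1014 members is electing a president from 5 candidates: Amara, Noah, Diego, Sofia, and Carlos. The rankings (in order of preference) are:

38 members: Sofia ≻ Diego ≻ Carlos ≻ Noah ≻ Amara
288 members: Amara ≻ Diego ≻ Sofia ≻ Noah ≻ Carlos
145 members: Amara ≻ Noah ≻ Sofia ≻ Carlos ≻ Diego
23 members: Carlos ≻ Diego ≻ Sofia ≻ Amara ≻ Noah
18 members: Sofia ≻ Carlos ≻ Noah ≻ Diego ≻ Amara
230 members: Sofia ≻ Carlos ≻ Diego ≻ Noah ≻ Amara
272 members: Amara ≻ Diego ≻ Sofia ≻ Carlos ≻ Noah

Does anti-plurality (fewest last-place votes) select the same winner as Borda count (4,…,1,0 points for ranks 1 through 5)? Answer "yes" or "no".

no

Anti-plurality — last-place votes: Amara 286, Noah 295, Diego 145, Sofia 0, Carlos 288. Winner: Sofia.
Borda — scores: Amara 2843, Noah 1027, Diego 2341, Sofia 2600, Carlos 1329. Winner: Amara.
The two methods disagree.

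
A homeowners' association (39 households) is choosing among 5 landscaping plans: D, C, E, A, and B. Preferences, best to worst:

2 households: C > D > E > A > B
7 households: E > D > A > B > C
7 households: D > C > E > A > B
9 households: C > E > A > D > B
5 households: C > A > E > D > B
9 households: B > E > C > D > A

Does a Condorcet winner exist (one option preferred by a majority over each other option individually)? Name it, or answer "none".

C

C vs D: 25–14 for C.
C vs E: 23–16 for C.
C vs A: 32–7 for C.
C vs B: 23–16 for C.
C beats every other option head-to-head.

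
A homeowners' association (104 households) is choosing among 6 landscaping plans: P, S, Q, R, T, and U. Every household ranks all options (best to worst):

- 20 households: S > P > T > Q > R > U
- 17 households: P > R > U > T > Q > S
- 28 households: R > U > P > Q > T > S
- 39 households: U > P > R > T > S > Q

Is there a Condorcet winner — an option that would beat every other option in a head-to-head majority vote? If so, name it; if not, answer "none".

Checking pairwise contests:
U beats P 67–37.
P beats S 84–20.
P beats Q 104–0.
P beats R 76–28.
P beats T 104–0.
R beats U 65–39.
Every option loses at least one head-to-head, so there is no Condorcet winner.

none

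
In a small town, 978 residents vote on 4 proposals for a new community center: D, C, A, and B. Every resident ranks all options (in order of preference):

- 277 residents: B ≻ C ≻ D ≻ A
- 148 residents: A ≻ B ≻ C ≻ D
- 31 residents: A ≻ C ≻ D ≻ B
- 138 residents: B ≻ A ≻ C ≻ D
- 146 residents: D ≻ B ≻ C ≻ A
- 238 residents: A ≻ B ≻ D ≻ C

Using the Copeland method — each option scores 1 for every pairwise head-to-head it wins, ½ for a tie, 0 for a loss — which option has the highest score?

B

D: loses to C, A, and B → score 0.
C: beats D; loses to A and B → score 1.
A: beats D and C; loses to B → score 2.
B: beats D, C, and A → score 3.
B has the best pairwise record.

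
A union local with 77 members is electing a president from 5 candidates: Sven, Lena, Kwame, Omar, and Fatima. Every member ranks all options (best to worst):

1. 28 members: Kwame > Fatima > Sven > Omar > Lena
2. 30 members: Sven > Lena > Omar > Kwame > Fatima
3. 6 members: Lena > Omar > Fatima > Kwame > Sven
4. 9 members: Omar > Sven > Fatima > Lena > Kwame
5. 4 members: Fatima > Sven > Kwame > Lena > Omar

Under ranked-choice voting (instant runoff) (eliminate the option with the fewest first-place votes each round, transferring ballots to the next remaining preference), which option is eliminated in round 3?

Omar

Round 1: Sven 30, Lena 6, Kwame 28, Omar 9, Fatima 4. Eliminate Fatima.
Round 2: Sven 34, Lena 6, Kwame 28, Omar 9. Eliminate Lena.
Round 3: Sven 34, Kwame 28, Omar 15. Eliminate Omar.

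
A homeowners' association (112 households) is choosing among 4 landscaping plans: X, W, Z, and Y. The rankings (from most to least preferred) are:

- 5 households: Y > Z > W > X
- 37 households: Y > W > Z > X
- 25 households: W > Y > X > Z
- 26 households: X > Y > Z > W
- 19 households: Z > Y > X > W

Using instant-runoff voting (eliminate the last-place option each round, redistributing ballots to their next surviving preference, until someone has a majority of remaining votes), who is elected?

Round 1: X 26, W 25, Z 19, Y 42. Eliminate Z.
Round 2: X 26, W 25, Y 61. Y has a majority.

Y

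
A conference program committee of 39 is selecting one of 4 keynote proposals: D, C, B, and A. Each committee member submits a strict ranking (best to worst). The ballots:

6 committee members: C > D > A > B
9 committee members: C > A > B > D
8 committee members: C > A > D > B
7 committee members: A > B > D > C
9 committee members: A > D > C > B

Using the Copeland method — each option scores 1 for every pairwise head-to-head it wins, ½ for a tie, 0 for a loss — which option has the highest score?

C

D: beats B; loses to C and A → score 1.
C: beats D, B, and A → score 3.
B: loses to D, C, and A → score 0.
A: beats D and B; loses to C → score 2.
C has the best pairwise record.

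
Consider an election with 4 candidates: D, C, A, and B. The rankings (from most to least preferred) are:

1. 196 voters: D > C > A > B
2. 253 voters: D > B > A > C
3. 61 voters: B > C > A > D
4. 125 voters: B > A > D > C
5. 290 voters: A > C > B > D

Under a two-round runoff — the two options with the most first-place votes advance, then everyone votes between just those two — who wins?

Round 1 first-place votes: D 449, C 0, A 290, B 186.
D and A advance.
Runoff: D is preferred to A by 449 voters; A by 476.
A wins the runoff.

A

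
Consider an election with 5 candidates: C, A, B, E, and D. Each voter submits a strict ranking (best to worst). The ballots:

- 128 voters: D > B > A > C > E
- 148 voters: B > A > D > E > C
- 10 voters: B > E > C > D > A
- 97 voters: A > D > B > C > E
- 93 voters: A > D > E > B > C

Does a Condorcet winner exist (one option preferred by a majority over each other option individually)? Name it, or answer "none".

none

Checking pairwise contests:
A beats C 466–10.
B beats A 286–190.
D beats B 318–158.
A beats E 466–10.
A beats D 338–138.
Every option loses at least one head-to-head, so there is no Condorcet winner.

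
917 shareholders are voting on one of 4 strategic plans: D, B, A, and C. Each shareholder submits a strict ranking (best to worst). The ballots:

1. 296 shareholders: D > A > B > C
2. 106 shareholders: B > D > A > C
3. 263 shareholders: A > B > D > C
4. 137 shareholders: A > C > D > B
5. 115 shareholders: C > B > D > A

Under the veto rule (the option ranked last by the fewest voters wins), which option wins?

D

Last-place votes: D 0, B 137, A 115, C 665.
D is ranked last by the fewest voters, so D wins.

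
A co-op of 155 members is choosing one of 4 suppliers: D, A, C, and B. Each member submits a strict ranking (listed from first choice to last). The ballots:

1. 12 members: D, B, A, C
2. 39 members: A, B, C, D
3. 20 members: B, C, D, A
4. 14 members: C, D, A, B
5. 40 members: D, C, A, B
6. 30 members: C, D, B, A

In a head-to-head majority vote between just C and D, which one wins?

C

Voters preferring C to D: 103; preferring D to C: 52.
C wins the head-to-head.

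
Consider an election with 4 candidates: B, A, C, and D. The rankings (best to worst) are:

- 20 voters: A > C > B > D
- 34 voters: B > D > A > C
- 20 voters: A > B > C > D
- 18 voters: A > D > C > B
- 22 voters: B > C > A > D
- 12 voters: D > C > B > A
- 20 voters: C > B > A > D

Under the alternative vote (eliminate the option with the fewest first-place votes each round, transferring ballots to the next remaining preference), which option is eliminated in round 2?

Round 1: B 56, A 58, C 20, D 12. Eliminate D.
Round 2: B 56, A 58, C 32. Eliminate C.

C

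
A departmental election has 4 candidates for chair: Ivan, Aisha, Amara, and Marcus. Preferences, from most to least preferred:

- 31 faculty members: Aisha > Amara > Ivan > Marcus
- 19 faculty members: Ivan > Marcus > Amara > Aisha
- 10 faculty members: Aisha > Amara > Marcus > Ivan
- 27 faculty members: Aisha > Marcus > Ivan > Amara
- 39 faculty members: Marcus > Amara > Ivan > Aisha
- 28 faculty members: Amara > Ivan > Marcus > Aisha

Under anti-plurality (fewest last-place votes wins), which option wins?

Ivan

Last-place votes: Ivan 10, Aisha 86, Amara 27, Marcus 31.
Ivan is ranked last by the fewest voters, so Ivan wins.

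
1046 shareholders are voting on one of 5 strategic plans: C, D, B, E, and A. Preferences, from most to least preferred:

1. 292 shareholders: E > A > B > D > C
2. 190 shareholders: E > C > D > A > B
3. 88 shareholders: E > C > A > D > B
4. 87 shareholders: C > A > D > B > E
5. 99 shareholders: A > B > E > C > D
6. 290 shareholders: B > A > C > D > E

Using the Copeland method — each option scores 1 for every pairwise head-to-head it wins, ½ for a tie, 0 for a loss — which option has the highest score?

E

C: beats D; loses to B, E, and A → score 1.
D: loses to C, B, E, and A → score 0.
B: beats C and D; loses to E and A → score 2.
E: beats C, D, B, and A → score 4.
A: beats C, D, and B; loses to E → score 3.
E has the best pairwise record.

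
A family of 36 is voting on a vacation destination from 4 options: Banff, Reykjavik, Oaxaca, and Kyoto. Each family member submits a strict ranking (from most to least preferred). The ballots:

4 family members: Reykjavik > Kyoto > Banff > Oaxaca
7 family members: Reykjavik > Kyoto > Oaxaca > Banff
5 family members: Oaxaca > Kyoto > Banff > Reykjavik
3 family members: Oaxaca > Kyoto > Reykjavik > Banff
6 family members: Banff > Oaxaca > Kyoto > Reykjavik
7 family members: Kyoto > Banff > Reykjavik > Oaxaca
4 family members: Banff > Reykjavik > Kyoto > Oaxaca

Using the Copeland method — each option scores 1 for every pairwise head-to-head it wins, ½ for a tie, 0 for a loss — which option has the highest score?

Kyoto

Banff: beats Reykjavik and Oaxaca; loses to Kyoto → score 2.
Reykjavik: beats Oaxaca; loses to Banff and Kyoto → score 1.
Oaxaca: loses to Banff, Reykjavik, and Kyoto → score 0.
Kyoto: beats Banff, Reykjavik, and Oaxaca → score 3.
Kyoto has the best pairwise record.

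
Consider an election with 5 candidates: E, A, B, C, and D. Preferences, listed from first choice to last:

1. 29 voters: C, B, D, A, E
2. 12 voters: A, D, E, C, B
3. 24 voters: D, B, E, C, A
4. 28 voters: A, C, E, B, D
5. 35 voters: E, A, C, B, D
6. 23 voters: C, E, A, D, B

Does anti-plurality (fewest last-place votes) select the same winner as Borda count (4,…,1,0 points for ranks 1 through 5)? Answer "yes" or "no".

Anti-plurality — last-place votes: E 29, A 24, B 35, C 0, D 63. Winner: C.
Borda — scores: E 337, A 340, B 222, C 398, D 213. Winner: C.
The two methods agree.

yes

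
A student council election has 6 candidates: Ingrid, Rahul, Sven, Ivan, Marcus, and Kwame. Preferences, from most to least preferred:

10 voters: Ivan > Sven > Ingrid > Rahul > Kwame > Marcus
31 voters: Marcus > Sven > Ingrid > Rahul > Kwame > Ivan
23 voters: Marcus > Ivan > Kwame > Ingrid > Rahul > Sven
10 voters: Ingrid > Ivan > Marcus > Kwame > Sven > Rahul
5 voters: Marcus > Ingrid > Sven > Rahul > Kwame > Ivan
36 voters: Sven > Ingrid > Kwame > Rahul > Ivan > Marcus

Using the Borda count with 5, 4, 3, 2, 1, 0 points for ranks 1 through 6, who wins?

Ingrid: 10·3 + 31·3 + 23·2 + 10·5 + 5·4 + 36·4 = 383
Rahul: 10·2 + 31·2 + 23·1 + 10·0 + 5·2 + 36·2 = 187
Sven: 10·4 + 31·4 + 23·0 + 10·1 + 5·3 + 36·5 = 369
Ivan: 10·5 + 31·0 + 23·4 + 10·4 + 5·0 + 36·1 = 218
Marcus: 10·0 + 31·5 + 23·5 + 10·3 + 5·5 + 36·0 = 325
Kwame: 10·1 + 31·1 + 23·3 + 10·2 + 5·1 + 36·3 = 243
Ingrid has the highest Borda score (383).

Ingrid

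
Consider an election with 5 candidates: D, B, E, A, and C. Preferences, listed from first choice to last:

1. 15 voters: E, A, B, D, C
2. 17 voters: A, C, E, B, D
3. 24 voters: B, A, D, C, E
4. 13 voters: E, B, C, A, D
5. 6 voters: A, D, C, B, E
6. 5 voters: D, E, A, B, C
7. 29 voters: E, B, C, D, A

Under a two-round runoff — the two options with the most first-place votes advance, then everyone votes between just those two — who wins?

E

Round 1 first-place votes: D 5, B 24, E 57, A 23, C 0.
E and B advance.
Runoff: E is preferred to B by 79 voters; B by 30.
E wins the runoff.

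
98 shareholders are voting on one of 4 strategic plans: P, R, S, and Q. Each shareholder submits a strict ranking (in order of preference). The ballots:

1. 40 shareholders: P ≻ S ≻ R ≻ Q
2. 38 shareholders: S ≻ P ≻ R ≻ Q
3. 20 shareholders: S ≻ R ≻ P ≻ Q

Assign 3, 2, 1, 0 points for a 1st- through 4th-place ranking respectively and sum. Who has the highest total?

P: 40·3 + 38·2 + 20·1 = 216
R: 40·1 + 38·1 + 20·2 = 118
S: 40·2 + 38·3 + 20·3 = 254
Q: 40·0 + 38·0 + 20·0 = 0
S has the highest Borda score (254).

S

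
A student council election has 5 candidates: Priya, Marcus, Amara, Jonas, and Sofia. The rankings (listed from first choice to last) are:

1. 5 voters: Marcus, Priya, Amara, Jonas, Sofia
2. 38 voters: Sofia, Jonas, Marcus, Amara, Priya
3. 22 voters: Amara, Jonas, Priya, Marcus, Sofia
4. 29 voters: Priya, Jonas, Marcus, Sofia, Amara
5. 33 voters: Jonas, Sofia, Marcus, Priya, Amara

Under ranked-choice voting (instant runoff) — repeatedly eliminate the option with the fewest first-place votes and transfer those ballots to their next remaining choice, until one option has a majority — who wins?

Round 1: Priya 29, Marcus 5, Amara 22, Jonas 33, Sofia 38. Eliminate Marcus.
Round 2: Priya 34, Amara 22, Jonas 33, Sofia 38. Eliminate Amara.
Round 3: Priya 34, Jonas 55, Sofia 38. Eliminate Priya.
Round 4: Jonas 89, Sofia 38. Jonas has a majority.

Jonas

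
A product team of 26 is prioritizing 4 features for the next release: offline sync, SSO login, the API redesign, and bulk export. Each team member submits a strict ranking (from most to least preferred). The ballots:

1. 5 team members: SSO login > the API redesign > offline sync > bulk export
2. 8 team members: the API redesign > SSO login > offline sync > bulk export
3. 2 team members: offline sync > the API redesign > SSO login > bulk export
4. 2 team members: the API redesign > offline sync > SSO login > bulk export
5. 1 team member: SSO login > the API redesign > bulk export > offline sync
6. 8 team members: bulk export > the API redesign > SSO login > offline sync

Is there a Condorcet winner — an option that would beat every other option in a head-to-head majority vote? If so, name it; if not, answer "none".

the API redesign

the API redesign vs offline sync: 24–2 for the API redesign.
the API redesign vs SSO login: 20–6 for the API redesign.
the API redesign vs bulk export: 18–8 for the API redesign.
the API redesign beats every other option head-to-head.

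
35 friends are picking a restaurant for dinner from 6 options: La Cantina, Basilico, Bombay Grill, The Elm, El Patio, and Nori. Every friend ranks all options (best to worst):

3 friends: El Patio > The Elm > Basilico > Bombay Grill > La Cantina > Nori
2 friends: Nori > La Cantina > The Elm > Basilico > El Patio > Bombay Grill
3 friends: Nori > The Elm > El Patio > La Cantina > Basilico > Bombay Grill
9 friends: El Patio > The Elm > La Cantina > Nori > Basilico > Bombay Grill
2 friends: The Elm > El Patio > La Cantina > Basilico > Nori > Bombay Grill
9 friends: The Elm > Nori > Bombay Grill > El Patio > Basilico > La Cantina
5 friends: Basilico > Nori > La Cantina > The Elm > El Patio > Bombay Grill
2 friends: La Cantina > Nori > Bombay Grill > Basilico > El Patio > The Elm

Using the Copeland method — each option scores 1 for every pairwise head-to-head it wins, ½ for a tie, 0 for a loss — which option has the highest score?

La Cantina: beats Basilico and Bombay Grill; loses to The Elm, El Patio, and Nori → score 2.
Basilico: beats Bombay Grill; loses to La Cantina, The Elm, El Patio, and Nori → score 1.
Bombay Grill: loses to La Cantina, Basilico, The Elm, El Patio, and Nori → score 0.
The Elm: beats La Cantina, Basilico, Bombay Grill, El Patio, and Nori → score 5.
El Patio: beats La Cantina, Basilico, and Bombay Grill; loses to The Elm and Nori → score 3.
Nori: beats La Cantina, Basilico, Bombay Grill, and El Patio; loses to The Elm → score 4.
The Elm has the best pairwise record.

The Elm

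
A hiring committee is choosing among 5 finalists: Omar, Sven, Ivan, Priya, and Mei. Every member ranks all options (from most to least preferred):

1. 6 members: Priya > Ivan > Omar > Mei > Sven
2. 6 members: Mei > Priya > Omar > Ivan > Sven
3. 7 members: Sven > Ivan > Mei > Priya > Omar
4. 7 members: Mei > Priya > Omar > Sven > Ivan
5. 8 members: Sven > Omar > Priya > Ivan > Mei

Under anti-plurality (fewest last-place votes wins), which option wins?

Priya

Last-place votes: Omar 7, Sven 12, Ivan 7, Priya 0, Mei 8.
Priya is ranked last by the fewest voters, so Priya wins.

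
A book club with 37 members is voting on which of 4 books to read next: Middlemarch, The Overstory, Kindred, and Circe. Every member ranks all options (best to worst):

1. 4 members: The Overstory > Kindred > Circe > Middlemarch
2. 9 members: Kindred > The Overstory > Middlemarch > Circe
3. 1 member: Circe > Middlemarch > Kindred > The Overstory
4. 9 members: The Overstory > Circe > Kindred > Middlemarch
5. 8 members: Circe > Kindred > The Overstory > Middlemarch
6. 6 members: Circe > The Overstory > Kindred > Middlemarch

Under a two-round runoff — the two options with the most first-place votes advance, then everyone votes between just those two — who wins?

Round 1 first-place votes: Middlemarch 0, The Overstory 13, Kindred 9, Circe 15.
Circe and The Overstory advance.
Runoff: Circe is preferred to The Overstory by 15 voters; The Overstory by 22.
The Overstory wins the runoff.

The Overstory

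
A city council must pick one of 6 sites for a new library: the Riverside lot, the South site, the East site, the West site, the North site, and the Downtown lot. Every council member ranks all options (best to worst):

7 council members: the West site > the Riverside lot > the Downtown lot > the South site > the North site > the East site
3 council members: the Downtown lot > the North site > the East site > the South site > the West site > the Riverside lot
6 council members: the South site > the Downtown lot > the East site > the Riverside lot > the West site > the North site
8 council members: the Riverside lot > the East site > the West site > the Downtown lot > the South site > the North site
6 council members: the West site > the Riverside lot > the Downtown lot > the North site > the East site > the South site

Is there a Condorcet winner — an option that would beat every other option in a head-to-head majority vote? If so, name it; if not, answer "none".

none

Checking pairwise contests:
the West site beats the Riverside lot 16–14.
the Riverside lot beats the South site 21–9.
the Riverside lot beats the East site 21–9.
the East site beats the West site 17–13.
the Riverside lot beats the North site 27–3.
the Riverside lot beats the Downtown lot 21–9.
Every option loses at least one head-to-head, so there is no Condorcet winner.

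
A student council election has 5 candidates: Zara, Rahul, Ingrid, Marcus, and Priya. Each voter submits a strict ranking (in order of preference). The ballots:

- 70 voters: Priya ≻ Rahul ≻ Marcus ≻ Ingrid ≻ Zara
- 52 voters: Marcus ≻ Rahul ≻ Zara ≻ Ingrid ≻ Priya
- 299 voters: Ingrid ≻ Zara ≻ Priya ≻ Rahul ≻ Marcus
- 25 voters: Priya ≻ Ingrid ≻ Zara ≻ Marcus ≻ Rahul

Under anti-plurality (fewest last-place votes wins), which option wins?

Last-place votes: Zara 70, Rahul 25, Ingrid 0, Marcus 299, Priya 52.
Ingrid is ranked last by the fewest voters, so Ingrid wins.

Ingrid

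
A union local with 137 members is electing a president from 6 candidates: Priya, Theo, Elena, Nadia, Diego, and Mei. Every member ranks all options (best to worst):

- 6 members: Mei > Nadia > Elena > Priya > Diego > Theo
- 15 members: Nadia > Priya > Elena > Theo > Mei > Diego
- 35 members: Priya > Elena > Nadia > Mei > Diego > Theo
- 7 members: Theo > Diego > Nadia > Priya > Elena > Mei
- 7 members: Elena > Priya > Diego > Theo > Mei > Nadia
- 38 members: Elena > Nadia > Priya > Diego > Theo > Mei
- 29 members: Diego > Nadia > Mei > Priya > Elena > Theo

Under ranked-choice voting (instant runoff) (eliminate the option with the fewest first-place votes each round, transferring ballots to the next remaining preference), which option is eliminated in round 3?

Nadia

Round 1: Priya 35, Theo 7, Elena 45, Nadia 15, Diego 29, Mei 6. Eliminate Mei.
Round 2: Priya 35, Theo 7, Elena 45, Nadia 21, Diego 29. Eliminate Theo.
Round 3: Priya 35, Elena 45, Nadia 21, Diego 36. Eliminate Nadia.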